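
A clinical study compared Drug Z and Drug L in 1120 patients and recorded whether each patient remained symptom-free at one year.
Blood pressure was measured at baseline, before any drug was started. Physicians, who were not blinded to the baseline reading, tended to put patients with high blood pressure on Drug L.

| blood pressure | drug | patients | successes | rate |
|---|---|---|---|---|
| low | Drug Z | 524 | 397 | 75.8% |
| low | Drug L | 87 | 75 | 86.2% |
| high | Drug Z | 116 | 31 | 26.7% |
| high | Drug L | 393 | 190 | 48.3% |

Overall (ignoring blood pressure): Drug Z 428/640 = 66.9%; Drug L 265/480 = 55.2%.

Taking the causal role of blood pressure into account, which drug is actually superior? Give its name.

Within every blood pressure level Drug L has the higher rate, yet pooled Drug Z does — Simpson's reversal.
Here blood pressure is a common cause — it drives both which drug a case falls under and the outcome. The crude comparison mixes populations; the stratum-specific rates are the causally relevant ones.
Within each level — low: 75.8% vs 86.2%; high: 26.7% vs 48.3% — Drug L is higher every time.

Drug L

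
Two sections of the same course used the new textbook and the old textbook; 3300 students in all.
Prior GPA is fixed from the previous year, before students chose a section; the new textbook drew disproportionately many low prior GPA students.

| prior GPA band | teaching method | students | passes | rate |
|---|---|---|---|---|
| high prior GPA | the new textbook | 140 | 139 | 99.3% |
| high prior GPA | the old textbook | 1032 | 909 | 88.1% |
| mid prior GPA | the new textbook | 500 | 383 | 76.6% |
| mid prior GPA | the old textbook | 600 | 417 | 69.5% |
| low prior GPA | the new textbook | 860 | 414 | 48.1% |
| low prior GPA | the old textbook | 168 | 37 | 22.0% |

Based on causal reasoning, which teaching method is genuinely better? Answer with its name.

the new textbook

Here prior GPA band is a common cause — it drives both which teaching method a case falls under and the outcome. The crude comparison mixes populations; the stratum-specific rates are the causally relevant ones.
Within each level — high prior GPA: 99.3% vs 88.1%; mid prior GPA: 76.6% vs 69.5%; low prior GPA: 48.1% vs 22.0% — the new textbook is higher every time.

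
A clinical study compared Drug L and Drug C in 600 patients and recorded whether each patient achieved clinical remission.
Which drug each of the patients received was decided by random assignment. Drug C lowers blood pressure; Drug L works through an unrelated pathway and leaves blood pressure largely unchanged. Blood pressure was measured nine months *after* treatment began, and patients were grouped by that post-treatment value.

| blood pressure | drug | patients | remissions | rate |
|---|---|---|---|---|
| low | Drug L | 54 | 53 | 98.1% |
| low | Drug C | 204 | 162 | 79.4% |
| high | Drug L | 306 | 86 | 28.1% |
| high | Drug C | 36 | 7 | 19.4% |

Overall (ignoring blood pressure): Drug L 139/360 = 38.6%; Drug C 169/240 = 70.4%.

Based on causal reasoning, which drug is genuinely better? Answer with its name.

Drug C

Blood pressure here is a post-treatment variable shaped by the drug; conditioning on it would introduce bias rather than remove it. The overall comparison is the causal one.
Pooled: Drug L 38.6% vs Drug C 70.4%; Drug C is higher overall.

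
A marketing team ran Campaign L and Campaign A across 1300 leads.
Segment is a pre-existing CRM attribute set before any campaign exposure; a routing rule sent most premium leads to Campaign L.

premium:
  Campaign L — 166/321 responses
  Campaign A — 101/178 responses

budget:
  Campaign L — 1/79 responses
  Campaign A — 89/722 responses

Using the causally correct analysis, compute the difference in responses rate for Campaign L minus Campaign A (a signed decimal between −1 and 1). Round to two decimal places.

-0.09

Nothing the campaign does changes customer segment; the imbalance is an allocation artefact. With customer segment also predicting the outcome, the pooled figure is confounded, and the within-stratum comparison is the causal one.
Adjusting over the population distribution of customer segment: 0.384·(0.517−0.567) + 0.616·(0.013−0.123) = -0.087.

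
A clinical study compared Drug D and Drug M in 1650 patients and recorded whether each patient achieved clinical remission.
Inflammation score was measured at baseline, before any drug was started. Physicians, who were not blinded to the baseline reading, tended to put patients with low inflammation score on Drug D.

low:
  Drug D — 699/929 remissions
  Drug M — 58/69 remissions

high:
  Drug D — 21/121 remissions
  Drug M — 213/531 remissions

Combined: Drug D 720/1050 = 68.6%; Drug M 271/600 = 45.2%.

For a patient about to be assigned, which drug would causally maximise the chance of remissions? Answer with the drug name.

Drug M

Since inflammation score is a pre-existing factor (not a product of the drug) and it affects the outcome on its own, it is a confounder. The stratified rates, not the pooled rate, identify the causal effect.
Within each level — low: 75.2% vs 84.1%; high: 17.4% vs 40.1% — Drug M is higher every time.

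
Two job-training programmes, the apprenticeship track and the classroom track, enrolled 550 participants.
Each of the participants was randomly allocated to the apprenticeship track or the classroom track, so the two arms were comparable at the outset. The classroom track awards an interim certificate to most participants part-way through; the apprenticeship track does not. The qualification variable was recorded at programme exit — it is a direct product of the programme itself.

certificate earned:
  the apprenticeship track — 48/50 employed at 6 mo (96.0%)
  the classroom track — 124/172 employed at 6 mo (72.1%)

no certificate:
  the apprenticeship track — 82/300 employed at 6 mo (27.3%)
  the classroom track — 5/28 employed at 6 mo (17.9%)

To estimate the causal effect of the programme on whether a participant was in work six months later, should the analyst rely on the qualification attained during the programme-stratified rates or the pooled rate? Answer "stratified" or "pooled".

Within every qualification attained during the programme level the apprenticeship track has the higher rate, yet pooled the classroom track does — Simpson's reversal.
Qualification attained during the programme lies on the pathway programme → qualification attained during the programme → outcome, so adjusting for it blocks the indirect effect. For the total causal effect of programme, use the unadjusted pooled rates.
Pooled: the apprenticeship track 37.1% vs the classroom track 64.5%; the classroom track is higher overall.

pooled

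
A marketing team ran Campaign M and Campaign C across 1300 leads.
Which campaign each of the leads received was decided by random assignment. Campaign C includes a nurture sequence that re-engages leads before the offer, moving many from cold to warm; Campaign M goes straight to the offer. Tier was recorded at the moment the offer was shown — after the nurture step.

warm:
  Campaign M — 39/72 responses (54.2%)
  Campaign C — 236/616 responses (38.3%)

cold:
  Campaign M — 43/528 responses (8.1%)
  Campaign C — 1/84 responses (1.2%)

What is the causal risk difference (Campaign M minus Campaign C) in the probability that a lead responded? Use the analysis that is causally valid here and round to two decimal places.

Engagement tier lies on the pathway campaign → engagement tier → outcome, so adjusting for it blocks the indirect effect. For the total causal effect of campaign, use the unadjusted pooled rates.
The causal difference is the pooled difference: 0.137 − 0.339 = -0.202.

-0.20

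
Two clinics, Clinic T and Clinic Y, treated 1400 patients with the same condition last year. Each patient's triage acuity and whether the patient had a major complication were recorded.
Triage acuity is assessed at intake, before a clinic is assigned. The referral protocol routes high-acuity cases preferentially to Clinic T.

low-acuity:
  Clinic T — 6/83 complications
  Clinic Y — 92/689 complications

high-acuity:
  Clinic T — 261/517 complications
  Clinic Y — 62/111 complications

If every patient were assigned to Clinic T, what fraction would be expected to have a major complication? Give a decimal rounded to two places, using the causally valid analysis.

0.27

Clinic T is lower inside every triage acuity stratum but Clinic Y is lower in aggregate. Whether to stratify depends on how triage acuity relates to the clinic.
Triage acuity satisfies the back-door criterion: it is not a descendant of the clinic, and it blocks the spurious path from clinic to outcome. Adjusting for it (i.e., using the within-triage acuity rates) gives the causal effect.
Standardising Clinic T to the population triage acuity mix: 0.551·6/83 + 0.449·261/517 = 0.266.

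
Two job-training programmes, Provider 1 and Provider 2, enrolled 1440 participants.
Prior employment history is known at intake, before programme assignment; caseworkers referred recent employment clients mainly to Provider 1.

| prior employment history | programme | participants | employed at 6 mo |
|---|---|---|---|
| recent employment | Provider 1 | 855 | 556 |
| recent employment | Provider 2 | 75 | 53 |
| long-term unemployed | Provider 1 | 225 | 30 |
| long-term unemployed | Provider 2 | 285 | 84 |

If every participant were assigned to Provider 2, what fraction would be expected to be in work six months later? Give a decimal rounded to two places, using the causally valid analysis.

The prior employment history-specific comparison favours Provider 2 throughout, but the pooled figures favour Provider 1. The question is whether to condition on prior employment history.
Prior employment history differs across programmes for reasons unrelated to any effect of the programme itself, and it separately predicts the outcome — a classic confounder. We must compare within prior employment history levels.
Standardising Provider 2 to the population prior employment history mix: 0.646·53/75 + 0.354·84/285 = 0.561.

0.56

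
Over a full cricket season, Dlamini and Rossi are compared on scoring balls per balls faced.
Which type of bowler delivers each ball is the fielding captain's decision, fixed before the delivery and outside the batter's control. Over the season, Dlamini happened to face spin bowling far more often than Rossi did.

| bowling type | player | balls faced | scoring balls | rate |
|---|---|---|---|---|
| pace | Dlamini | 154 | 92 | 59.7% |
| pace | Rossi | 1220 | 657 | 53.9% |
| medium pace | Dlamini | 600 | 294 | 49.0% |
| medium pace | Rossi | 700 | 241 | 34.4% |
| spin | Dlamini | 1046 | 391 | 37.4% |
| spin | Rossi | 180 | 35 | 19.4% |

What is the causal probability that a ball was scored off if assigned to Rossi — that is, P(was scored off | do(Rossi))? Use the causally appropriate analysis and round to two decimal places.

Nothing the player does changes bowling type; the imbalance is an allocation artefact. With bowling type also predicting the outcome, the pooled figure is confounded, and the within-stratum comparison is the causal one.
Standardising Rossi to the population bowling type mix: 0.352·657/1220 + 0.333·241/700 + 0.314·35/180 = 0.366.

0.37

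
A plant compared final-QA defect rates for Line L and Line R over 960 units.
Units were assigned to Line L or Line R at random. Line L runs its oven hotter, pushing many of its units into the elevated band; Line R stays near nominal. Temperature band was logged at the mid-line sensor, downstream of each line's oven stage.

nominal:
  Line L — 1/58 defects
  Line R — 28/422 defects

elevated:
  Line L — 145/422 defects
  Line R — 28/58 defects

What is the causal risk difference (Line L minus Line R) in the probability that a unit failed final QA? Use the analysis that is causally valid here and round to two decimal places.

+0.19

In-process temperature band is downstream of the line. One should not condition on a consequence of treatment, so the overall rates are the right comparison.
The causal difference is the pooled difference: 0.304 − 0.117 = +0.188.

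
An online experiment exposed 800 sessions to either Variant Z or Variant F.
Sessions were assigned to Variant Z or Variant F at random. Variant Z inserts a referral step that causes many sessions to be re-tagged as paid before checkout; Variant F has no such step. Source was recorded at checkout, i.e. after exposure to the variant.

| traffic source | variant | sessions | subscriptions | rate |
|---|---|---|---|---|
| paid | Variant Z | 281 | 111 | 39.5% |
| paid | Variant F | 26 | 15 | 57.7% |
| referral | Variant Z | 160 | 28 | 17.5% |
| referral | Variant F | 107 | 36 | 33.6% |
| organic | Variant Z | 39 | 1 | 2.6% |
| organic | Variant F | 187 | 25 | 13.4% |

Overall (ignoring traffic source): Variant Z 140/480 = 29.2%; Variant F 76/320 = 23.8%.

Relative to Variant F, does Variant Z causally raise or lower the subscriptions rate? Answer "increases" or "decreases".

The stratified and pooled comparisons disagree (Variant F wins within each traffic source; Variant Z wins overall), so the answer turns on the causal role of traffic source.
Traffic source is recorded after the variant and is itself shifted by it — it sits on the causal path from variant to outcome. Conditioning on a mediator would strip out part of the effect we want; the pooled comparison gives the total causal effect.
Pooled: Variant Z 29.2% vs Variant F 23.8%; Variant Z is higher overall.

increases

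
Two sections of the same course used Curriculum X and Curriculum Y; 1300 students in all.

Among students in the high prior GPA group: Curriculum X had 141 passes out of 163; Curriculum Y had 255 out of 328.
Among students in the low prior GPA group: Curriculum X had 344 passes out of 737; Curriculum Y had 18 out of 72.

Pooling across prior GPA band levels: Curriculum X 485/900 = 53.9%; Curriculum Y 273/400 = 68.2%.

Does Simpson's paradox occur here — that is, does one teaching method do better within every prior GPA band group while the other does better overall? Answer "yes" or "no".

yes

Within each prior GPA band level (high prior GPA 86.5% vs 77.7%; low prior GPA 46.7% vs 25.0%), Curriculum X has the higher rate every time. Pooled: 53.9% vs 68.2% — Curriculum Y has the higher rate overall. The two comparisons disagree.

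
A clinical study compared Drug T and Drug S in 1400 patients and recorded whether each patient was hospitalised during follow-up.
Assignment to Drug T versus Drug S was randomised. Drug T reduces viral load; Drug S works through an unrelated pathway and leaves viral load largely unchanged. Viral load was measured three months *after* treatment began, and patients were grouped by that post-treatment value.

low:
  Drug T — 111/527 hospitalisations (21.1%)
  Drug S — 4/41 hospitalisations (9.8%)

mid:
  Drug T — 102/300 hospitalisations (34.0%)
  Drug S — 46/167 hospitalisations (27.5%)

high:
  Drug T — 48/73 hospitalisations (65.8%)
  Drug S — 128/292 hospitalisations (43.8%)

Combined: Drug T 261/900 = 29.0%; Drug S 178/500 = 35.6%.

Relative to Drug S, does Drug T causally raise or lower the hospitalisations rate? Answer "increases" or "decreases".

decreases

The stratified and pooled comparisons disagree (Drug S wins within each viral load; Drug T wins overall), so the answer turns on the causal role of viral load.
Viral load here is a post-treatment variable shaped by the drug; conditioning on it would introduce bias rather than remove it. The overall comparison is the causal one.
Pooled: Drug T 29.0% vs Drug S 35.6%; Drug T is lower overall.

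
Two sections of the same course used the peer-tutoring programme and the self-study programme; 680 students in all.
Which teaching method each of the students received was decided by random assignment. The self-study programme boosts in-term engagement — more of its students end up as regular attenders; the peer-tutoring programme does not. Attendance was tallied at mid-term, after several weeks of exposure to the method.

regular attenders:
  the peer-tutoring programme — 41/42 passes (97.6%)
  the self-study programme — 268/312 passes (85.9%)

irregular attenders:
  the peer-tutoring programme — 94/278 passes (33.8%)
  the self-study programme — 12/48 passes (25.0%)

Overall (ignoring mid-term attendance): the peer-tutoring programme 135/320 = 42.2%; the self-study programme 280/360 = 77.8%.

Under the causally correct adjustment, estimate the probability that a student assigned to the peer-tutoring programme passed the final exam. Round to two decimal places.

0.42

Because the teaching method influences mid-term attendance, mid-term attendance is a post-treatment mediator, not a confounder. Stratifying on it would bias the estimate; the causal effect is the crude pooled difference.
So P(outcome | do(the peer-tutoring programme)) is just the pooled rate for the peer-tutoring programme: 135/320 = 0.422.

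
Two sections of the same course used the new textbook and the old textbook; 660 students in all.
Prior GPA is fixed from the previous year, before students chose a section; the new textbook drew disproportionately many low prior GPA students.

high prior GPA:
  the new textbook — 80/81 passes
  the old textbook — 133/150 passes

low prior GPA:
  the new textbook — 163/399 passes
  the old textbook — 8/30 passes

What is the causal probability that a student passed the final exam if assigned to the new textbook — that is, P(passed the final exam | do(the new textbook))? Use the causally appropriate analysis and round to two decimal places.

Prior GPA band differs across teaching methods for reasons unrelated to any effect of the teaching method itself, and it separately predicts the outcome — a classic confounder. We must compare within prior GPA band levels.
Standardising the new textbook to the population prior GPA band mix: 0.350·80/81 + 0.650·163/399 = 0.611.

0.61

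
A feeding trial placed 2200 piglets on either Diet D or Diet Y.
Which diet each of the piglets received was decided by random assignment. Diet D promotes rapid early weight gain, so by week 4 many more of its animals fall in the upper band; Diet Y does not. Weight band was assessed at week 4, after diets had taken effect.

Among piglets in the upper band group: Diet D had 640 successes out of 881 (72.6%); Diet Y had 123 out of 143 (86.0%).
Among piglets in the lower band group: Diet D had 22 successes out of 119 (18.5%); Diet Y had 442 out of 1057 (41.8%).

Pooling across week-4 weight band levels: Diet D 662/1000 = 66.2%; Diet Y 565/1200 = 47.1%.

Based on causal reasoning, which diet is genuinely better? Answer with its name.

Stratifying would compare diets among piglets the diets themselves sorted into week-4 weight band groups — a form of selection on an intermediate. The unconditioned pooled rates give the total causal effect.
Pooled: Diet D 66.2% vs Diet Y 47.1%; Diet D is higher overall.

Diet D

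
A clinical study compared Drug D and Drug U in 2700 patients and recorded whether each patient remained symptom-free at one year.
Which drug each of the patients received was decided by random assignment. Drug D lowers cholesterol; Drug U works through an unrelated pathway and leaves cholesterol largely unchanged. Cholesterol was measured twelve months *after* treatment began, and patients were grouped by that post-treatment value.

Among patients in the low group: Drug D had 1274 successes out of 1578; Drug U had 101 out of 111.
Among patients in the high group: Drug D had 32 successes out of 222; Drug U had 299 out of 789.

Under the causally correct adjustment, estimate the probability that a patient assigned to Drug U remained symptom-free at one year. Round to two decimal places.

0.44

The stratified and pooled comparisons disagree (Drug U wins within each cholesterol; Drug D wins overall), so the answer turns on the causal role of cholesterol.
Cholesterol is recorded after the drug and is itself shifted by it — it sits on the causal path from drug to outcome. Conditioning on a mediator would strip out part of the effect we want; the pooled comparison gives the total causal effect.
So P(outcome | do(Drug U)) is just the pooled rate for Drug U: 400/900 = 0.444.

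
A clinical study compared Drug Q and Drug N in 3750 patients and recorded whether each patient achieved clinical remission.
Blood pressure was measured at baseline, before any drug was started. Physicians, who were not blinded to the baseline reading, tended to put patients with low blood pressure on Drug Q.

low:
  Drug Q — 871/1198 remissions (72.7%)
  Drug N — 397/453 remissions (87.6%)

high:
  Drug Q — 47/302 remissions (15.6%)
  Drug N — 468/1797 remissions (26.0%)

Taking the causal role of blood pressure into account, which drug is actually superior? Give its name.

Drug N

Within every blood pressure level Drug N has the higher rate, yet pooled Drug Q does — Simpson's reversal.
Since blood pressure is a pre-existing factor (not a product of the drug) and it affects the outcome on its own, it is a confounder. The stratified rates, not the pooled rate, identify the causal effect.
Within each level — low: 72.7% vs 87.6%; high: 15.6% vs 26.0% — Drug N is higher every time.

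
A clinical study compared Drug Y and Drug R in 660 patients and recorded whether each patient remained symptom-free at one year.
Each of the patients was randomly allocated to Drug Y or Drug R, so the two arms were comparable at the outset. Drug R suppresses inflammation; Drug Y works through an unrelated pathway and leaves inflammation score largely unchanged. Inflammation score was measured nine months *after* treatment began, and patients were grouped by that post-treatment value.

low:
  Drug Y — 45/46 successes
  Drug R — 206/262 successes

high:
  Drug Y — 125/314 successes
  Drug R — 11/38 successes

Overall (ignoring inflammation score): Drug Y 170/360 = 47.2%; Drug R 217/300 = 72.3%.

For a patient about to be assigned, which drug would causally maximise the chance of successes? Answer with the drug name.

Drug Y is higher inside every inflammation score stratum but Drug R is higher in aggregate. Whether to stratify depends on how inflammation score relates to the drug.
Inflammation score is downstream of the drug. One should not condition on a consequence of treatment, so the overall rates are the right comparison.
Pooled: Drug Y 47.2% vs Drug R 72.3%; Drug R is higher overall.

Drug R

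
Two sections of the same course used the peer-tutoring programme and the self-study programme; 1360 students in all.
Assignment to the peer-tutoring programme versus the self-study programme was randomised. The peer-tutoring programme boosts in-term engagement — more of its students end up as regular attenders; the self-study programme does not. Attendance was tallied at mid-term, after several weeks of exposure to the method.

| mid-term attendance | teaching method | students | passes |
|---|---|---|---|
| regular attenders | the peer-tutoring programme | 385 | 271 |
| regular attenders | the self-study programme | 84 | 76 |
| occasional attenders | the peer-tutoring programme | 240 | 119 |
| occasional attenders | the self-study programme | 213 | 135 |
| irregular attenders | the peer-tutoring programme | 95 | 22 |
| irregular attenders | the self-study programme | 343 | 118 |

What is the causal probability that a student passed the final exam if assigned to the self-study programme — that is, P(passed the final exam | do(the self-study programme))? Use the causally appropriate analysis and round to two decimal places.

0.51

Mid-term attendance is recorded after the teaching method and is itself shifted by it — it sits on the causal path from teaching method to outcome. Conditioning on a mediator would strip out part of the effect we want; the pooled comparison gives the total causal effect.
So P(outcome | do(the self-study programme)) is just the pooled rate for the self-study programme: 329/640 = 0.514.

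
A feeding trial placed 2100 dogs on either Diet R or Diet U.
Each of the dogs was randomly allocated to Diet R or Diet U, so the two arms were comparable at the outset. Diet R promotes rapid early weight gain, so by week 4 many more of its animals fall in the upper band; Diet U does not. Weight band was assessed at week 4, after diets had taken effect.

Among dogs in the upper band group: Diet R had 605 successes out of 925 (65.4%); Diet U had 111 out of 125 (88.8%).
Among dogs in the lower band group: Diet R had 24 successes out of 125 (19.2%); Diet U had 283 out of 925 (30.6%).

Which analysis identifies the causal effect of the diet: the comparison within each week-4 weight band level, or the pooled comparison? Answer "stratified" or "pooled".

Stratifying would compare diets among dogs the diets themselves sorted into week-4 weight band groups — a form of selection on an intermediate. The unconditioned pooled rates give the total causal effect.
Pooled: Diet R 59.9% vs Diet U 37.5%; Diet R is higher overall.

pooled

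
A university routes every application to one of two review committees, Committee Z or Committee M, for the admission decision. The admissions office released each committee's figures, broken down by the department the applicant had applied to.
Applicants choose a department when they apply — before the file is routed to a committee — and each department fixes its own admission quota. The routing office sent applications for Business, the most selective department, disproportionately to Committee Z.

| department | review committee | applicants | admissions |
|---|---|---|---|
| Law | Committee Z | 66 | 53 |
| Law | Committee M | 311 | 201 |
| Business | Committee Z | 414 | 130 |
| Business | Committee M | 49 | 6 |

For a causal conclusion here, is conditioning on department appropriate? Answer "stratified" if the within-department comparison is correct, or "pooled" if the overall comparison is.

Since department is a pre-existing factor (not a product of the review committee) and it affects the outcome on its own, it is a confounder. The stratified rates, not the pooled rate, identify the causal effect.
Within each level — Law: 80.3% vs 64.6%; Business: 31.4% vs 12.2% — Committee Z is higher every time.

stratified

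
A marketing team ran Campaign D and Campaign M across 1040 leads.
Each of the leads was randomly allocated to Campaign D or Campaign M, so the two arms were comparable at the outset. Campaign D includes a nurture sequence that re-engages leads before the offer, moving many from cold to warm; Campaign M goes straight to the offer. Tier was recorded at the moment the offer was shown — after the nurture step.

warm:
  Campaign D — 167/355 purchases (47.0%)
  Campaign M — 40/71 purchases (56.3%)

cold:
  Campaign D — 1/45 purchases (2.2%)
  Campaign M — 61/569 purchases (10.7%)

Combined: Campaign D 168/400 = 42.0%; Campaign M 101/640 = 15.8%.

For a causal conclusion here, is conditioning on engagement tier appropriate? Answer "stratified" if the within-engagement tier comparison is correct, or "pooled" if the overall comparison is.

The stratified and pooled comparisons disagree (Campaign M wins within each engagement tier; Campaign D wins overall), so the answer turns on the causal role of engagement tier.
Stratifying would compare campaigns among leads the campaigns themselves sorted into engagement tier groups — a form of selection on an intermediate. The unconditioned pooled rates give the total causal effect.
Pooled: Campaign D 42.0% vs Campaign M 15.8%; Campaign D is higher overall.

pooled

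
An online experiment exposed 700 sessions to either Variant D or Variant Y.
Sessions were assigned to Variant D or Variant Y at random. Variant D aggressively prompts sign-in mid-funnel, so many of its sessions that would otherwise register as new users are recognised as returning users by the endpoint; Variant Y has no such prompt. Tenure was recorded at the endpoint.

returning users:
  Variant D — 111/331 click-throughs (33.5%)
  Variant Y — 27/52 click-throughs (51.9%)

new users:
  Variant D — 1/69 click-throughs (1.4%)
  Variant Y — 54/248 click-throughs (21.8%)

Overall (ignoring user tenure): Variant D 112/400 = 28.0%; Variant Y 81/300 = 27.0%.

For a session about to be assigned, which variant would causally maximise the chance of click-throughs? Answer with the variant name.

Variant D

User tenure is downstream of the variant. One should not condition on a consequence of treatment, so the overall rates are the right comparison.
Pooled: Variant D 28.0% vs Variant Y 27.0%; Variant D is higher overall.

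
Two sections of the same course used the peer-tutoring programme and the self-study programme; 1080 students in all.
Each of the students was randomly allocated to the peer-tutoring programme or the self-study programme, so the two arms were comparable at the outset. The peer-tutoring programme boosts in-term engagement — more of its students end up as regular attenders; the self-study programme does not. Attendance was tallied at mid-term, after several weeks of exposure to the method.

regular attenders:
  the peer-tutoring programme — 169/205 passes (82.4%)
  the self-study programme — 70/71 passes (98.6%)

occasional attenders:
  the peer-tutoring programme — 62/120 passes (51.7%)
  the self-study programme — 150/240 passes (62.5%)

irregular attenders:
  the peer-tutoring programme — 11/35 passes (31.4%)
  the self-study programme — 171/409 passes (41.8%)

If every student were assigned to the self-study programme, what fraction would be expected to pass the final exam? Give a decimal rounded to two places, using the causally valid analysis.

Mid-term attendance here is a post-treatment variable shaped by the teaching method; conditioning on it would introduce bias rather than remove it. The overall comparison is the causal one.
So P(outcome | do(the self-study programme)) is just the pooled rate for the self-study programme: 391/720 = 0.543.

0.54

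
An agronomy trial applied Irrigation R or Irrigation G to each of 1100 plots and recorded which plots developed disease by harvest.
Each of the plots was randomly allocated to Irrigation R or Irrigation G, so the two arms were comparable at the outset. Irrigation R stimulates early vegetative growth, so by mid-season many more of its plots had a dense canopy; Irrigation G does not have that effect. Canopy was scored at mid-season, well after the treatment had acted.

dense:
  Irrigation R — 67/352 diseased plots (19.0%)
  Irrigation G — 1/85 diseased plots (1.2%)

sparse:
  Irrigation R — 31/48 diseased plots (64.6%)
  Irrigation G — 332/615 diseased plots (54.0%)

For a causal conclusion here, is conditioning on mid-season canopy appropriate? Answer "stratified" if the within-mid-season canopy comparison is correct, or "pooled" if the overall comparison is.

pooled

Mid-season canopy here is a post-treatment variable shaped by the irrigation; conditioning on it would introduce bias rather than remove it. The overall comparison is the causal one.
Pooled: Irrigation R 24.5% vs Irrigation G 47.6%; Irrigation R is lower overall.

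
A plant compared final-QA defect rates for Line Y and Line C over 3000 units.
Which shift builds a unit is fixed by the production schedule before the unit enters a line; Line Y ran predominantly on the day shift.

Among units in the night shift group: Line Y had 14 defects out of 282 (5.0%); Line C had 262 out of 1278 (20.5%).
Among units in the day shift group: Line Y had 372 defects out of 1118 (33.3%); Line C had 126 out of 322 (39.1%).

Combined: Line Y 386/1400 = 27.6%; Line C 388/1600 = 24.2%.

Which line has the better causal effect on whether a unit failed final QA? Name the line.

Line Y

Within every shift level Line Y has the lower rate, yet pooled Line C does — Simpson's reversal.
Shift is set before the line has any effect — it is not caused by the line — and it independently drives the outcome. That makes it a confounder, so the causal comparison is within shift levels.
Within each level — night shift: 5.0% vs 20.5%; day shift: 33.3% vs 39.1% — Line Y is lower every time.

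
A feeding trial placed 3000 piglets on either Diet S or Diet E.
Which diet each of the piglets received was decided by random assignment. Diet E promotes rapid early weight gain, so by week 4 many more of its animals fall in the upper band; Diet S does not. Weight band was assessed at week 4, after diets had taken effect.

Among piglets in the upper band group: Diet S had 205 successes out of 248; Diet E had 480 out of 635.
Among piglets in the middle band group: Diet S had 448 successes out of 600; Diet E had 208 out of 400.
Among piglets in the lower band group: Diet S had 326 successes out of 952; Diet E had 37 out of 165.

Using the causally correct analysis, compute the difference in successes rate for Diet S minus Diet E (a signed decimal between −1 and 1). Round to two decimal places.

The stratified and pooled comparisons disagree (Diet S wins within each week-4 weight band; Diet E wins overall), so the answer turns on the causal role of week-4 weight band.
Stratifying would compare diets among piglets the diets themselves sorted into week-4 weight band groups — a form of selection on an intermediate. The unconditioned pooled rates give the total causal effect.
The causal difference is the pooled difference: 0.544 − 0.604 = -0.060.

-0.06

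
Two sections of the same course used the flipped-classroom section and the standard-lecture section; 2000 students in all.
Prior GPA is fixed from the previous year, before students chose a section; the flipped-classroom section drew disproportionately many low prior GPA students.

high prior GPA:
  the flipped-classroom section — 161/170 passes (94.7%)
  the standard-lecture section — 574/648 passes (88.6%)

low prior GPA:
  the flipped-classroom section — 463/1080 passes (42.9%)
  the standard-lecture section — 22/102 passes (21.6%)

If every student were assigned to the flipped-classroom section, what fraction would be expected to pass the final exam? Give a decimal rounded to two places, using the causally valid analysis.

Prior GPA band differs across teaching methods for reasons unrelated to any effect of the teaching method itself, and it separately predicts the outcome — a classic confounder. We must compare within prior GPA band levels.
Standardising the flipped-classroom section to the population prior GPA band mix: 0.409·161/170 + 0.591·463/1080 = 0.641.

0.64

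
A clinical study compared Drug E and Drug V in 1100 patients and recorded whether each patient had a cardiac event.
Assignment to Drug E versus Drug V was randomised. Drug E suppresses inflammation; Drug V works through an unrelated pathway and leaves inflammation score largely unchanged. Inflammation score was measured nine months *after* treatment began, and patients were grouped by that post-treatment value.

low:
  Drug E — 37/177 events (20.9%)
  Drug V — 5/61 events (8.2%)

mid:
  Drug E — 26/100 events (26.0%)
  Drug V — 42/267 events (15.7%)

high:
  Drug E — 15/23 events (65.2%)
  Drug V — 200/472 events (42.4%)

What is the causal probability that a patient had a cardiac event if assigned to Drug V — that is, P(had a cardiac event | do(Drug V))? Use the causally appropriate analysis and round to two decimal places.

0.31

The distribution of inflammation score is itself part of what the drug does — it is an intermediate outcome. Holding it fixed would remove that part of the effect; the total effect is the pooled difference.
So P(outcome | do(Drug V)) is just the pooled rate for Drug V: 247/800 = 0.309.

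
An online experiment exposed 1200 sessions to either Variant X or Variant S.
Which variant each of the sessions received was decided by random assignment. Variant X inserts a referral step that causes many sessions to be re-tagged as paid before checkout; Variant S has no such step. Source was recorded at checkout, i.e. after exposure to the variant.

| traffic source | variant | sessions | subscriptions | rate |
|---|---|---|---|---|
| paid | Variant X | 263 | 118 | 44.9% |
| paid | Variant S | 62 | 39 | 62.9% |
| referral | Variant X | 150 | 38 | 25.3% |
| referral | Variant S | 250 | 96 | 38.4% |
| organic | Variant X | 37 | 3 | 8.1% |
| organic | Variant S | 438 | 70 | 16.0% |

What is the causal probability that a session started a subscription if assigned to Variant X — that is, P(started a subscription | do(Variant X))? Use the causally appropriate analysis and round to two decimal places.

Variant S is higher inside every traffic source stratum but Variant X is higher in aggregate. Whether to stratify depends on how traffic source relates to the variant.
Traffic source is downstream of the variant. One should not condition on a consequence of treatment, so the overall rates are the right comparison.
So P(outcome | do(Variant X)) is just the pooled rate for Variant X: 159/450 = 0.353.

0.35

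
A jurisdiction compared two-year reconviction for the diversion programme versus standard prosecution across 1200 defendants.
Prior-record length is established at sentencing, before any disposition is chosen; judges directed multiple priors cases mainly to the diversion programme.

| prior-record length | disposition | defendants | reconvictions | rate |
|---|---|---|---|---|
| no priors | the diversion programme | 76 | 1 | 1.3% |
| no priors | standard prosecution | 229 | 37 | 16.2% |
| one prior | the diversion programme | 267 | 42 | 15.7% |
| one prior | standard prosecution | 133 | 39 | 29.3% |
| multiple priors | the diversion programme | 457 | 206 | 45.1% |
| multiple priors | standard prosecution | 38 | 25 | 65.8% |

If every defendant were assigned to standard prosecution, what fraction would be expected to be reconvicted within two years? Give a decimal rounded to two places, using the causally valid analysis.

Within every prior-record length level the diversion programme has the lower rate, yet pooled standard prosecution does — Simpson's reversal.
The imbalance in prior-record length arose from how defendants were allocated, not from anything the disposition did; and prior-record length independently affects the outcome. The pooled gap is confounded — condition on prior-record length.
Standardising standard prosecution to the population prior-record length mix: 0.254·37/229 + 0.333·39/133 + 0.412·25/38 = 0.410.

0.41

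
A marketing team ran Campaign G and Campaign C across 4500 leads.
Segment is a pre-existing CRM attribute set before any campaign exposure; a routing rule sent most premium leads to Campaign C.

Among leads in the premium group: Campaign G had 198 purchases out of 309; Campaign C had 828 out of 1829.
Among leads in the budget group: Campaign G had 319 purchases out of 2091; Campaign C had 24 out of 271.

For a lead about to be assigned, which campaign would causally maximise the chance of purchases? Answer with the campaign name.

Campaign G

Customer segment satisfies the back-door criterion: it is not a descendant of the campaign, and it blocks the spurious path from campaign to outcome. Adjusting for it (i.e., using the within-customer segment rates) gives the causal effect.
Within each level — premium: 64.1% vs 45.3%; budget: 15.3% vs 8.9% — Campaign G is higher every time.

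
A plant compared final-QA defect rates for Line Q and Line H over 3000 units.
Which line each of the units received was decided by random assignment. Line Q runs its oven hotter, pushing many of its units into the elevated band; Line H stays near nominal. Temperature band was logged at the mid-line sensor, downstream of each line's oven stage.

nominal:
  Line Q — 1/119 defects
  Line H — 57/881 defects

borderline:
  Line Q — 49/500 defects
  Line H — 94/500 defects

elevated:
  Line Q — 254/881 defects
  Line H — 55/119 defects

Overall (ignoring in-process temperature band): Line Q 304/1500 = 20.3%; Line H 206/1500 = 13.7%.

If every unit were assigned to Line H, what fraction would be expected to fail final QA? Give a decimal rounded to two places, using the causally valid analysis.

In-process temperature band here is a post-treatment variable shaped by the line; conditioning on it would introduce bias rather than remove it. The overall comparison is the causal one.
So P(outcome | do(Line H)) is just the pooled rate for Line H: 206/1500 = 0.137.

0.14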